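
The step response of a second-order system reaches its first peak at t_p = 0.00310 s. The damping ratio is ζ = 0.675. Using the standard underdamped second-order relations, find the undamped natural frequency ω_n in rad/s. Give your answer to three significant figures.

Peak time t_p = π/ω_d, so ω_d = π/t_p = π/0.00310 = 1010 rad/s.
ω_n = ω_d/√(1−ζ²) = 1010/√0.544 = 1370 rad/s.

ω_n ≈ 1370 rad/s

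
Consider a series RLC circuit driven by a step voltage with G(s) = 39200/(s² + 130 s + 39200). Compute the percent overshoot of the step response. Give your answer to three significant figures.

Comparing the denominator to s² + 2ζω_n s + ω_n²: ω_n = √39200 = 198 rad/s, and 2ζω_n = 130 so ζ = 130/(2·198) = 0.328.
%OS = 100·exp(−πζ/√(1−ζ²)) = 33.6%.

%OS ≈ 33.6%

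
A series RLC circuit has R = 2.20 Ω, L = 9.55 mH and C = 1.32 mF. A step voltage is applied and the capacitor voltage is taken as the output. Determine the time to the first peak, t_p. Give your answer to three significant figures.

t_p ≈ 0.0122 s

For a series RLC circuit (capacitor voltage as output), ω_n = 1/√(LC) = 1/√(9.55 mH · 1.32 mF) = 282 rad/s.
ζ = (R/2)·√(C/L) = (2.20/2)·√(1.32 mF/9.55 mH) = 0.409.
The damped frequency ω_d = ω_n√(1−ζ²) = 257 rad/s. t_p = π/ω_d = 0.0122 s.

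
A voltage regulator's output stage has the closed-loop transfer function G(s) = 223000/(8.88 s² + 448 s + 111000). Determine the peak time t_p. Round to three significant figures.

t_p ≈ 0.0288 s

Dividing through by 8.88: denominator becomes s² + 50.45 s + 12500.
So ω_n = √12500 = 112 rad/s and ζ = 50.45/(2·112) = 0.226.
The damped frequency ω_d = ω_n√(1−ζ²) = 109 rad/s. t_p = π/ω_d = 0.0288 s.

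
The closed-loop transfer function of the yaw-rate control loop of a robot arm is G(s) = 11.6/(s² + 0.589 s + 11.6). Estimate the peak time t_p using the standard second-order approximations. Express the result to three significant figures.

t_p ≈ 0.926 s

ω_n = √11.6 = 3.41 rad/s; ζ = 0.589/(2·3.41) = 0.0865.
The damped frequency ω_d = ω_n√(1−ζ²) = 3.39 rad/s. Then t_p = π/ω_d = 0.926 s.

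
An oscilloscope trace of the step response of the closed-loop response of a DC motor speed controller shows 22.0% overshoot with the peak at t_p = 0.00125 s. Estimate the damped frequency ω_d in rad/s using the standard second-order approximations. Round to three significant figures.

ω_d ≈ 2510 rad/s

t_p = π/ω_d, so ω_d = π/0.00125 = 2510 rad/s.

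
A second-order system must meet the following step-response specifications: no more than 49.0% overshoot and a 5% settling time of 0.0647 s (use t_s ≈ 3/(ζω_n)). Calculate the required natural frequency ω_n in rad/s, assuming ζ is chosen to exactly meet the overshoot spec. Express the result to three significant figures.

ζ = −ln(OS)/√(π² + (ln OS)²). With OS = 0.490, ln OS = −0.7133 and ζ = 0.7133/3.222 = 0.221.
From t_s ≈ 3/(ζω_n): ω_n = 3/(ζ·t_s) = 3/(0.221·0.0647) = 209 rad/s.

ω_n ≈ 209 rad/s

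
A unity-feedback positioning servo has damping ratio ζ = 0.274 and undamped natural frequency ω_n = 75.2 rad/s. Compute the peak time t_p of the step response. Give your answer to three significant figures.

The damped frequency is ω_d = ω_n√(1−ζ²) = 75.2·√(1−0.0751) = 72.3 rad/s.
Peak time t_p = π/ω_d = π/72.3 = 0.0434 s.

t_p ≈ 0.0434 s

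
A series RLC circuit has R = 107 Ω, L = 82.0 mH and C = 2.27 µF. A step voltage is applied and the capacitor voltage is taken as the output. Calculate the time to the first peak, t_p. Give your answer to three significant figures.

t_p ≈ 0.00141 s

For a series RLC circuit (capacitor voltage as output), ω_n = 1/√(LC) = 1/√(82.0 mH · 2.27 µF) = 2320 rad/s.
ζ = (R/2)·√(C/L) = (107/2)·√(2.27 µF/82.0 mH) = 0.281.
The damped frequency ω_d = ω_n√(1−ζ²) = 2220 rad/s. t_p = π/ω_d = 0.00141 s.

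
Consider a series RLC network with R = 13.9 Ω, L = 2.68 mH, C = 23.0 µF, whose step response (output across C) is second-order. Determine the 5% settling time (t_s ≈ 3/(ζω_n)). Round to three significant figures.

For a series RLC circuit (capacitor voltage as output), ω_n = 1/√(LC) = 1/√(2.68 mH · 23.0 µF) = 4030 rad/s.
ζ = (R/2)·√(C/L) = (13.9/2)·√(23.0 µF/2.68 mH) = 0.644.
t_s ≈ 3/(ζω_n) = 0.00116 s.

t_s ≈ 0.00116 s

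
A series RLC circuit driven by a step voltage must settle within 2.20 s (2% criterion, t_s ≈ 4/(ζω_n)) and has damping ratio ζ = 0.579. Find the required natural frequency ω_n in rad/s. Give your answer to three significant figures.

Rearranging t_s ≈ 4/(ζω_n) gives ω_n = 4/(ζ·t_s) = 4/(0.579 × 2.20) = 3.14 rad/s.

ω_n ≈ 3.14 rad/s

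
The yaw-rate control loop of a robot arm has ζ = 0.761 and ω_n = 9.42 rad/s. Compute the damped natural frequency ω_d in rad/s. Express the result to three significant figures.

ω_d = ω_n√(1−ζ²) = 9.42·√0.421 = 6.11 rad/s.

ω_d ≈ 6.11 rad/s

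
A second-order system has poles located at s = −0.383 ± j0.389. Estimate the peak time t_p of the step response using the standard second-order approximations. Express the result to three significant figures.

t_p = π/ω_d with ω_d = 0.389 (the imaginary part), so t_p = 8.08 s.

t_p ≈ 8.08 s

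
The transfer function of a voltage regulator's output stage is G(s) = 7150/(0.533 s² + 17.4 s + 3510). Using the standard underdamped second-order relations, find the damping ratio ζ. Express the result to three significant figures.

ζ ≈ 0.201

Dividing through by 0.533: denominator becomes s² + 32.65 s + 6585.
So ω_n = √6585 = 81.2 rad/s and ζ = 32.65/(2·81.2) = 0.201.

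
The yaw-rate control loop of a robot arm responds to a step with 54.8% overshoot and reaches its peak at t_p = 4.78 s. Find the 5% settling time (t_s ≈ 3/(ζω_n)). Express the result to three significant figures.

The overshoot fixes ζ = −ln(OS)/√(π²+ln²(OS)) = 0.188.
t_p = π/ω_d ⇒ ω_d = 0.657 rad/s; then ω_n = ω_d/√(1−ζ²) = 0.669 rad/s.
t_s ≈ 3/(ζω_n) = 3/(0.188·0.669) = 23.8 s.

t_s ≈ 23.8 s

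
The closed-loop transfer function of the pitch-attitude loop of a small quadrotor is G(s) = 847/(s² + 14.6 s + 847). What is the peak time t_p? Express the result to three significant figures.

t_p ≈ 0.112 s

Comparing the denominator to s² + 2ζω_n s + ω_n²: ω_n = √847 = 29.1 rad/s, and 2ζω_n = 14.6 so ζ = 14.6/(2·29.1) = 0.251.
ω_d = ω_n√(1−ζ²) = 28.2 rad/s. Then t_p = π/ω_d = 0.112 s.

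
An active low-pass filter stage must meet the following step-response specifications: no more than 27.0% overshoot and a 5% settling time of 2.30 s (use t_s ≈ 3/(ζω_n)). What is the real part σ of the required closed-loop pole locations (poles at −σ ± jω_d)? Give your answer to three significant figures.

The settling-time spec alone fixes σ = ζω_n = 3/t_s = 3/2.30 = 1.30.
(Overshoot then fixes ζ = 0.385 and hence ω_d = σ·√(1−ζ²)/ζ = 3.13 rad/s.)

σ ≈ 1.30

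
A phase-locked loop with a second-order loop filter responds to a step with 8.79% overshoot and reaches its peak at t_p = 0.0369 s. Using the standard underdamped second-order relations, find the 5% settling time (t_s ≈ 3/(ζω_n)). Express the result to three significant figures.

The overshoot fixes ζ = −ln(OS)/√(π²+ln²(OS)) = 0.612.
t_p = π/ω_d ⇒ ω_d = 85.1 rad/s; then ω_n = ω_d/√(1−ζ²) = 108 rad/s.
t_s ≈ 3/(ζω_n) = 3/(0.612·108) = 0.0455 s.

t_s ≈ 0.0455 s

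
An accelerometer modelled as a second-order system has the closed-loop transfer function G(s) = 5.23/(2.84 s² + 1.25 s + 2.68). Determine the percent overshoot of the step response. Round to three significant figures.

%OS ≈ 48.2%

Dividing through by 2.84: denominator becomes s² + 0.4401 s + 0.9437.
So ω_n = √0.9437 = 0.971 rad/s and ζ = 0.4401/(2·0.971) = 0.227.
%OS = 100·exp(−πζ/√(1−ζ²)) = 48.2%.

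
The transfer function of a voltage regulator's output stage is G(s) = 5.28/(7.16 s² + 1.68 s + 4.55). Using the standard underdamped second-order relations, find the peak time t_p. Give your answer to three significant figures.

Dividing through by 7.16: denominator becomes s² + 0.2346 s + 0.6355.
So ω_n = √0.6355 = 0.797 rad/s and ζ = 0.2346/(2·0.797) = 0.147.
ω_d = 0.797·√(1 − 0.147²) = 0.788 rad/s. t_p = π/ω_d = 3.98 s.

t_p ≈ 3.98 s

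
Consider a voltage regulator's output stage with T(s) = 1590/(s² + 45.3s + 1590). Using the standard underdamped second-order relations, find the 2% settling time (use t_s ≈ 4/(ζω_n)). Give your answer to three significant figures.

ω_n = √1590 = 39.9 rad/s; ζ = 45.3/(2·39.9) = 0.568.
t_s ≈ 4/(ζω_n) = 4/(0.568·39.9) = 0.177 s.

t_s ≈ 0.177 s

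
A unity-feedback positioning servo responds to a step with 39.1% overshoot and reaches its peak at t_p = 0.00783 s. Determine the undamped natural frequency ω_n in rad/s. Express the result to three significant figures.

ζ from %OS: ζ = |ln 0.391|/√(π²+ln²0.391) = 0.286.
t_p = π/ω_d ⇒ ω_d = 401 rad/s; then ω_n = ω_d/√(1−ζ²) = 419 rad/s.

ω_n ≈ 419 rad/s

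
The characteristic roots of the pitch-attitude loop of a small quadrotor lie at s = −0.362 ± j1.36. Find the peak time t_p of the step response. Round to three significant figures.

t_p ≈ 2.31 s

t_p = π/ω_d with ω_d = 1.36 (the imaginary part), so t_p = 2.31 s.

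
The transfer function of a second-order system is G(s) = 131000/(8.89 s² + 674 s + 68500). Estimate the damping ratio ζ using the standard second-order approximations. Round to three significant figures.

ζ ≈ 0.432

Dividing through by 8.89: denominator becomes s² + 75.82 s + 7705.
So ω_n = √7705 = 87.8 rad/s and ζ = 75.82/(2·87.8) = 0.432.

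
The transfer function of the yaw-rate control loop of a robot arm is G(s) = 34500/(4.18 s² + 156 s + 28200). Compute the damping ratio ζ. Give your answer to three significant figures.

ζ ≈ 0.227

Dividing through by 4.18: denominator becomes s² + 37.32 s + 6746.
So ω_n = √6746 = 82.1 rad/s and ζ = 37.32/(2·82.1) = 0.227.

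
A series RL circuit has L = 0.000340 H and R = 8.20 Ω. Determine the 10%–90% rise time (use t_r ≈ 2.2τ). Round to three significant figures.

τ = L/R = 0.000340/8.20 = 0.0000415 s.
t_r ≈ 2.2τ = 0.0000912 s.

t_r ≈ 0.0000912 s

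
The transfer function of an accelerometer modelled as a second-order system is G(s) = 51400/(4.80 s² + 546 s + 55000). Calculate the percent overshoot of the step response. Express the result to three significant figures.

%OS ≈ 13.9%

Dividing through by 4.80: denominator becomes s² + 113.8 s + 11460.
So ω_n = √11460 = 107 rad/s and ζ = 113.8/(2·107) = 0.531.
%OS = 100 e^{−πζ/√(1−ζ²)} with ζ = 0.531 gives 13.9%.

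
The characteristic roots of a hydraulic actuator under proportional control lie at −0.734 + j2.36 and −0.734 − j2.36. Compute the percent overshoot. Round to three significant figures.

%OS ≈ 37.6%

The poles are at −σ ± jω_d with σ = 0.734 and ω_d = 2.36, so ω_n = √(σ²+ω_d²) = 2.47 rad/s and ζ = σ/ω_n = 0.297.
Overshoot: exp(−π·0.297/√(1−0.297²)) = 0.376, i.e. 37.6%.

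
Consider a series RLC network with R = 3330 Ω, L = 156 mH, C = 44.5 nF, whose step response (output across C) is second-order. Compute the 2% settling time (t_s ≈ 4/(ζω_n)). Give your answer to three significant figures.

For a series RLC circuit (capacitor voltage as output), ω_n = 1/√(LC) = 1/√(156 mH · 44.5 nF) = 12000 rad/s.
ζ = (R/2)·√(C/L) = (3330/2)·√(44.5 nF/156 mH) = 0.889.
t_s ≈ 4/(ζω_n) = 0.000375 s.

t_s ≈ 0.000375 s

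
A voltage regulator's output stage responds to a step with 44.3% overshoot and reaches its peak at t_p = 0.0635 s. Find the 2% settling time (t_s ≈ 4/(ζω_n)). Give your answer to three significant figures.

From the overshoot, ζ = −ln(OS)/√(π²+ln²(OS)) = 0.251.
t_p = π/ω_d ⇒ ω_d = 49.5 rad/s; then ω_n = ω_d/√(1−ζ²) = 51.1 rad/s.
t_s ≈ 4/(ζω_n) = 4/(0.251·51.1) = 0.312 s.

t_s ≈ 0.312 s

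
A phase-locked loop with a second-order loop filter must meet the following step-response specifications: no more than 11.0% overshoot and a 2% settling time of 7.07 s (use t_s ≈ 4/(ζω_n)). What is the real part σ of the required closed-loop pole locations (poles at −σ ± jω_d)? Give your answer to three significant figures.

σ ≈ 0.566

The settling-time spec alone fixes σ = ζω_n = 4/t_s = 4/7.07 = 0.566.
(Overshoot then fixes ζ = 0.575 and hence ω_d = σ·√(1−ζ²)/ζ = 0.805 rad/s.)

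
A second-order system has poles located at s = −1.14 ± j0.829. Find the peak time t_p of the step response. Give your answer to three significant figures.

t_p = π/ω_d with ω_d = 0.829 (the imaginary part), so t_p = 3.79 s.

t_p ≈ 3.79 s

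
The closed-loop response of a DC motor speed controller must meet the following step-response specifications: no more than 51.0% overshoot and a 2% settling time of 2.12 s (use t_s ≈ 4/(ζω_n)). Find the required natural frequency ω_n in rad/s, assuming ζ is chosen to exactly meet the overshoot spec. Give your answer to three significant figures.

Inverting the overshoot relation: ζ = |ln 0.510|/√(π² + ln²0.510) = 0.210.
Then ω_n = 4/(ζ t_s) = 4/(0.210 × 2.12) = 9.00 rad/s.

ω_n ≈ 9.00 rad/s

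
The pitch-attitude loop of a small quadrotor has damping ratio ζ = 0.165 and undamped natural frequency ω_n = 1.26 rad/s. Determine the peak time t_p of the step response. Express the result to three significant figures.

The damped frequency is ω_d = ω_n√(1−ζ²) = 1.26·√(1−0.0272) = 1.24 rad/s.
Peak time t_p = π/ω_d = π/1.24 = 2.53 s.

t_p ≈ 2.53 s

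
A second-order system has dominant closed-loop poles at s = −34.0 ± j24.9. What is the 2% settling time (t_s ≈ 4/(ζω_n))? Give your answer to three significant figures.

For poles at −σ ± jω_d, ζω_n = σ = 34.0, so t_s ≈ 4/σ = 0.118 s.

t_s ≈ 0.118 s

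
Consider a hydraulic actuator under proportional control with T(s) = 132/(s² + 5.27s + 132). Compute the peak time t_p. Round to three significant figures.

t_p ≈ 0.281 s

Comparing the denominator to s² + 2ζω_n s + ω_n²: ω_n = √132 = 11.5 rad/s, and 2ζω_n = 5.27 so ζ = 5.27/(2·11.5) = 0.229.
ω_d = 11.5·√(1 − 0.229²) = 11.2 rad/s. Then t_p = π/ω_d = 0.281 s.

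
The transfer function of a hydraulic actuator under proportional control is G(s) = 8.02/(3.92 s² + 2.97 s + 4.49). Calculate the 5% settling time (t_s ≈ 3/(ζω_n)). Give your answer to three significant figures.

t_s ≈ 7.92 s

Dividing through by 3.92: denominator becomes s² + 0.7577 s + 1.145.
So ω_n = √1.145 = 1.07 rad/s and ζ = 0.7577/(2·1.07) = 0.354.
t_s ≈ 3/(ζω_n) = 7.92 s.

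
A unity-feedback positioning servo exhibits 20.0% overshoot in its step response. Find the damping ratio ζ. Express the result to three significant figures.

ζ = −ln(OS)/√(π² + (ln OS)²). With OS = 0.200, ln OS = −1.609 and ζ = 1.609/3.530 = 0.456.

ζ ≈ 0.456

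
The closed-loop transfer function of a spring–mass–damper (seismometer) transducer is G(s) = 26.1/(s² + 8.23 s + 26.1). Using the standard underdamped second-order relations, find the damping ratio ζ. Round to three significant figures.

ζ ≈ 0.805

Comparing the denominator to s² + 2ζω_n s + ω_n²: ω_n = √26.1 = 5.11 rad/s, and 2ζω_n = 8.23 so ζ = 8.23/(2·5.11) = 0.805.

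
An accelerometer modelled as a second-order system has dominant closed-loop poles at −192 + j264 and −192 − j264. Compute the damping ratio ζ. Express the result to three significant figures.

ζ ≈ 0.588

With σ = 192, ω_d = 264: ω_n = √(σ²+ω_d²) = 326 rad/s, ζ = σ/ω_n = 0.588.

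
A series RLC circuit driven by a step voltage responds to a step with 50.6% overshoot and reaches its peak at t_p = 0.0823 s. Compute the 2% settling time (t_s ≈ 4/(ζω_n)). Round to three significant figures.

The overshoot fixes ζ = −ln(OS)/√(π²+ln²(OS)) = 0.212.
t_p = π/ω_d ⇒ ω_d = 38.2 rad/s; then ω_n = ω_d/√(1−ζ²) = 39.1 rad/s.
t_s ≈ 4/(ζω_n) = 4/(0.212·39.1) = 0.483 s.

t_s ≈ 0.483 s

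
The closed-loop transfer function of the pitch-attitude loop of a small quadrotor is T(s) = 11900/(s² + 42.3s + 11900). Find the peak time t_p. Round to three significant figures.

t_p ≈ 0.0294 s

ω_n = √11900 = 109 rad/s; ζ = 42.3/(2·109) = 0.194.
The damped frequency ω_d = ω_n√(1−ζ²) = 107 rad/s. Then t_p = π/ω_d = 0.0294 s.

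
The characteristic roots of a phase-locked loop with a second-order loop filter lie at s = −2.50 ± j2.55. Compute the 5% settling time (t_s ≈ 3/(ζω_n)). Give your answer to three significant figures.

t_s ≈ 1.20 s

For poles at −σ ± jω_d, ζω_n = σ = 2.50, so t_s ≈ 3/σ = 1.20 s.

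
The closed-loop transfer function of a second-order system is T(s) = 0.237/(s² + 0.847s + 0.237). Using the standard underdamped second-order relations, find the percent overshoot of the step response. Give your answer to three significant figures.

%OS ≈ 0.392%

Matching coefficients with s² + 2ζω_n s + ω_n² gives ω_n² = 0.237 ⇒ ω_n = 0.487 rad/s, and ζ = 0.847/(2ω_n) = 0.870.
%OS = 100 e^{−πζ/√(1−ζ²)} with ζ = 0.870 gives 0.392%.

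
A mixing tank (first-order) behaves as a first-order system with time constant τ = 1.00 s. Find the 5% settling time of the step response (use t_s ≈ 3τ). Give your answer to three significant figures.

t_s ≈ 3.00 s

t_s ≈ 3τ = 3.00 s.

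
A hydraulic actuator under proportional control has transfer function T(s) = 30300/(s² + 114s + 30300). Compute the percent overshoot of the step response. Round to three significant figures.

%OS ≈ 33.7%

Matching coefficients with s² + 2ζω_n s + ω_n² gives ω_n² = 30300 ⇒ ω_n = 174 rad/s, and ζ = 114/(2ω_n) = 0.327.
%OS = 100 e^{−πζ/√(1−ζ²)} with ζ = 0.327 gives 33.7%.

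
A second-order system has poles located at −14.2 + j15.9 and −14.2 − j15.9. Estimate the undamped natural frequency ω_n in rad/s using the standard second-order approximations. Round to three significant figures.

ω_n ≈ 21.3 rad/s

|pole| = ω_n = √(14.2² + 15.9²) = 21.3 rad/s; ζ = cos θ = σ/ω_n = 0.666.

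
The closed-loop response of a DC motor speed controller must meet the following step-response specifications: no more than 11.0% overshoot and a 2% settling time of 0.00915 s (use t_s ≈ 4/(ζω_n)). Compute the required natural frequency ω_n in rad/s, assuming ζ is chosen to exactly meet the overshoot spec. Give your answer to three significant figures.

Inverting the overshoot relation: ζ = |ln 0.110|/√(π² + ln²0.110) = 0.575.
Then ω_n = 4/(ζ t_s) = 4/(0.575 × 0.00915) = 760 rad/s.

ω_n ≈ 760 rad/s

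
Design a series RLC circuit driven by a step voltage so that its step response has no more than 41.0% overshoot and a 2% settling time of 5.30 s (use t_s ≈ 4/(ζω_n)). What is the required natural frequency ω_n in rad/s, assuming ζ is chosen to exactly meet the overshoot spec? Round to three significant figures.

ω_n ≈ 2.76 rad/s

Inverting the overshoot relation: ζ = |ln 0.410|/√(π² + ln²0.410) = 0.273.
From t_s ≈ 4/(ζω_n): ω_n = 4/(ζ·t_s) = 4/(0.273·5.30) = 2.76 rad/s.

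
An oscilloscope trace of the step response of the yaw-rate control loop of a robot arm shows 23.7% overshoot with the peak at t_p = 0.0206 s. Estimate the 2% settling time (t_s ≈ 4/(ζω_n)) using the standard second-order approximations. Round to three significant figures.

t_s ≈ 0.0572 s

ζ from %OS: ζ = |ln 0.237|/√(π²+ln²0.237) = 0.417.
t_p = π/ω_d ⇒ ω_d = 153 rad/s; then ω_n = ω_d/√(1−ζ²) = 168 rad/s.
t_s ≈ 4/(ζω_n) = 4/(0.417·168) = 0.0572 s.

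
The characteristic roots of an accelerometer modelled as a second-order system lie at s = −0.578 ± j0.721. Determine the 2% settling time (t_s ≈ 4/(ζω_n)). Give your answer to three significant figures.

t_s ≈ 6.92 s

For poles at −σ ± jω_d, ζω_n = σ = 0.578, so t_s ≈ 4/σ = 6.92 s.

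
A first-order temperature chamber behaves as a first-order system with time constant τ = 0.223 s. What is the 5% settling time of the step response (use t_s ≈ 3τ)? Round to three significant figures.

t_s ≈ 3τ = 0.669 s.

t_s ≈ 0.669 s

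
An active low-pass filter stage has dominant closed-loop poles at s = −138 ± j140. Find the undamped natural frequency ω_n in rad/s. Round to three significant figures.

With σ = 138, ω_d = 140: ω_n = √(σ²+ω_d²) = 197 rad/s, ζ = σ/ω_n = 0.702.

ω_n ≈ 197 rad/s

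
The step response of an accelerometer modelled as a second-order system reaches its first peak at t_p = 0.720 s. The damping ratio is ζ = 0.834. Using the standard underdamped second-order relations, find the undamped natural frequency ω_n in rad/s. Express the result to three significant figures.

ω_n ≈ 7.91 rad/s

Peak time t_p = π/ω_d, so ω_d = π/t_p = π/0.720 = 4.36 rad/s.
ω_n = ω_d/√(1−ζ²) = 4.36/√0.304 = 7.91 rad/s.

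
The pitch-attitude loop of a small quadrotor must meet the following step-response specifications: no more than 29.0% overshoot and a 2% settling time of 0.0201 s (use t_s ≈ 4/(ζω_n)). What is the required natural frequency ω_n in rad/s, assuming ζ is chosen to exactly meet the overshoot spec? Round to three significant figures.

ω_n ≈ 543 rad/s

Inverting the overshoot relation: ζ = |ln 0.290|/√(π² + ln²0.290) = 0.367.
Then ω_n = 4/(ζ t_s) = 4/(0.367 × 0.0201) = 543 rad/s.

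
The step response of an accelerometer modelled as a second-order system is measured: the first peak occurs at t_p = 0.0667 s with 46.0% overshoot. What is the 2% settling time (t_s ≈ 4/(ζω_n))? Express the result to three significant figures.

The overshoot fixes ζ = −ln(OS)/√(π²+ln²(OS)) = 0.240.
t_p = π/ω_d ⇒ ω_d = 47.1 rad/s; then ω_n = ω_d/√(1−ζ²) = 48.5 rad/s.
t_s ≈ 4/(ζω_n) = 4/(0.240·48.5) = 0.344 s.

t_s ≈ 0.344 s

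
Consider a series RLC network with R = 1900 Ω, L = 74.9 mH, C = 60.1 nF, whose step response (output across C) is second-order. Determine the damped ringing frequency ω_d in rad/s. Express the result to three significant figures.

For a series RLC circuit (capacitor voltage as output), ω_n = 1/√(LC) = 1/√(74.9 mH · 60.1 nF) = 14900 rad/s.
ζ = (R/2)·√(C/L) = (1900/2)·√(60.1 nF/74.9 mH) = 0.851.
ω_d = ω_n√(1−ζ²) = 7830 rad/s.

ω_d ≈ 7830 rad/s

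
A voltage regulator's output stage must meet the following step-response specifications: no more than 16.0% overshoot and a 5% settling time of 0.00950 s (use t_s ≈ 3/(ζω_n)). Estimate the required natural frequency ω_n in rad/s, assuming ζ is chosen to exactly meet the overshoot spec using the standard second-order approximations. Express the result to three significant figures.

Inverting the overshoot relation: ζ = |ln 0.160|/√(π² + ln²0.160) = 0.504.
From t_s ≈ 3/(ζω_n): ω_n = 3/(ζ·t_s) = 3/(0.504·0.00950) = 627 rad/s.

ω_n ≈ 627 rad/s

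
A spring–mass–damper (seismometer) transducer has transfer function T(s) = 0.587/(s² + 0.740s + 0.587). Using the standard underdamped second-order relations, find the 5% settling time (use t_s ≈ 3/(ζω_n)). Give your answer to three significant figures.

ω_n = √0.587 = 0.766 rad/s; ζ = 0.740/(2·0.766) = 0.483.
t_s ≈ 3/(ζω_n) = 3/(0.483·0.766) = 8.11 s.

t_s ≈ 8.11 s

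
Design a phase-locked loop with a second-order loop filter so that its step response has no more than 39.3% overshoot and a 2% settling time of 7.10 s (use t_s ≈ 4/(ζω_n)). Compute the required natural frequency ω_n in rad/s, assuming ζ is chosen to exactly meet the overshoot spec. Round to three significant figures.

ζ = −ln(OS)/√(π² + (ln OS)²). With OS = 0.393, ln OS = −0.9339 and ζ = 0.9339/3.277 = 0.285.
Then ω_n = 4/(ζ t_s) = 4/(0.285 × 7.10) = 1.98 rad/s.

ω_n ≈ 1.98 rad/s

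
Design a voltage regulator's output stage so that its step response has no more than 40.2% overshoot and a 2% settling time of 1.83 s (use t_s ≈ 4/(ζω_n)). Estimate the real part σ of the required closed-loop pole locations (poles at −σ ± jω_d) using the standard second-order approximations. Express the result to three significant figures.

σ ≈ 2.19

The settling-time spec alone fixes σ = ζω_n = 4/t_s = 4/1.83 = 2.19.
(Overshoot then fixes ζ = 0.279 and hence ω_d = σ·√(1−ζ²)/ζ = 7.54 rad/s.)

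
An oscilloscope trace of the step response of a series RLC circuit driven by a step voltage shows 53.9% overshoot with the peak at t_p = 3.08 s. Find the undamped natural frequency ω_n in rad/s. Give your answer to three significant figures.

ω_n ≈ 1.04 rad/s

ζ from %OS: ζ = |ln 0.539|/√(π²+ln²0.539) = 0.193.
From t_p = π/ω_d, ω_d = π/3.08 = 1.02 rad/s, so ω_n = ω_d/√(1−ζ²) = 1.04 rad/s.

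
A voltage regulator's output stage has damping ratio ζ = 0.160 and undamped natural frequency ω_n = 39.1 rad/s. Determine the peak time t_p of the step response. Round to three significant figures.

The damped frequency is ω_d = ω_n√(1−ζ²) = 39.1·√(1−0.0256) = 38.6 rad/s.
Peak time t_p = π/ω_d = π/38.6 = 0.0814 s.

t_p ≈ 0.0814 s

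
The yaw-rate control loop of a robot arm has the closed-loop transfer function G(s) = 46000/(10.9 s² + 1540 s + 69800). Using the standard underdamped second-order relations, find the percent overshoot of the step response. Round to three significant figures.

Dividing through by 10.9: denominator becomes s² + 141.3 s + 6404.
So ω_n = √6404 = 80.0 rad/s and ζ = 141.3/(2·80.0) = 0.883.
%OS = 100·exp(−πζ/√(1−ζ²)) = 0.273%.

%OS ≈ 0.273%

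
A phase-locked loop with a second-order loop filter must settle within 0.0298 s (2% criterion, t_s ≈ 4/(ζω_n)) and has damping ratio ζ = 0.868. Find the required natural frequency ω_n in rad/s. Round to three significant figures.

Rearranging t_s ≈ 4/(ζω_n) gives ω_n = 4/(ζ·t_s) = 4/(0.868 × 0.0298) = 155 rad/s.

ω_n ≈ 155 rad/s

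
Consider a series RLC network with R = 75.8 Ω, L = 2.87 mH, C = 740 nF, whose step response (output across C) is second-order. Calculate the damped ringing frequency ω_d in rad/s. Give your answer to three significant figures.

ω_d ≈ 17200 rad/s

For a series RLC circuit (capacitor voltage as output), ω_n = 1/√(LC) = 1/√(2.87 mH · 740 nF) = 21700 rad/s.
ζ = (R/2)·√(C/L) = (75.8/2)·√(740 nF/2.87 mH) = 0.609.
ω_d = 21700·√(1 − 0.609²) = 17200 rad/s.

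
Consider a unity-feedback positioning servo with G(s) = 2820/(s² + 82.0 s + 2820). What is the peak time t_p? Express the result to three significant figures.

Matching coefficients with s² + 2ζω_n s + ω_n² gives ω_n² = 2820 ⇒ ω_n = 53.1 rad/s, and ζ = 82.0/(2ω_n) = 0.772.
ω_d = ω_n√(1−ζ²) = 33.7 rad/s. Then t_p = π/ω_d = 0.0931 s.

t_p ≈ 0.0931 s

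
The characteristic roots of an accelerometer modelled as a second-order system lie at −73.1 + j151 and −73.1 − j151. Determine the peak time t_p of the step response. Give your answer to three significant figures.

t_p = π/ω_d with ω_d = 151 (the imaginary part), so t_p = 0.0208 s.

t_p ≈ 0.0208 s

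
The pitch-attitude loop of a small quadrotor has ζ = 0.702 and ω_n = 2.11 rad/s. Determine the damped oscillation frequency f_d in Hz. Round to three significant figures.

f_d ≈ 0.239 Hz

ω_d = ω_n√(1−ζ²) = 2.11·√0.507 = 1.50 rad/s.
f_d = ω_d/(2π) = 0.239 Hz.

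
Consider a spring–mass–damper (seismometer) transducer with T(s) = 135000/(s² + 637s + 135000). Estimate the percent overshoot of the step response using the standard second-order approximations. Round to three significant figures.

%OS ≈ 0.424%

Matching coefficients with s² + 2ζω_n s + ω_n² gives ω_n² = 135000 ⇒ ω_n = 367 rad/s, and ζ = 637/(2ω_n) = 0.867.
%OS = 100 e^{−πζ/√(1−ζ²)} with ζ = 0.867 gives 0.424%.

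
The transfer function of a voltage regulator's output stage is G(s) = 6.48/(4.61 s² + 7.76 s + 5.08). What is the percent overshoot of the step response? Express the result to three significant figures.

%OS ≈ 1.48%

Dividing through by 4.61: denominator becomes s² + 1.683 s + 1.102.
So ω_n = √1.102 = 1.05 rad/s and ζ = 1.683/(2·1.05) = 0.802.
Overshoot: exp(−π·0.802/√(1−0.802²)) = 0.0148, i.e. 1.48%.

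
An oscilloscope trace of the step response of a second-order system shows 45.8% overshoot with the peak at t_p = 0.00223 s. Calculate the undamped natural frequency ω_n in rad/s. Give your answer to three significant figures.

ω_n ≈ 1450 rad/s

ζ from %OS: ζ = |ln 0.458|/√(π²+ln²0.458) = 0.241.
t_p = π/ω_d ⇒ ω_d = 1410 rad/s; then ω_n = ω_d/√(1−ζ²) = 1450 rad/s.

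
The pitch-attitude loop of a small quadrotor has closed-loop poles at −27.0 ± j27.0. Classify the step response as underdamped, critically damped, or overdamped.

Since the poles form a complex-conjugate pair with nonzero imaginary part, the response is underdamped.

underdamped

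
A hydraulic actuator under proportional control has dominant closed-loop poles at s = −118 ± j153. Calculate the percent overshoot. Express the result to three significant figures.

%OS ≈ 8.87%

The poles are at −σ ± jω_d with σ = 118 and ω_d = 153, so ω_n = √(σ²+ω_d²) = 193 rad/s and ζ = σ/ω_n = 0.611.
%OS = 100 e^{−πζ/√(1−ζ²)} with ζ = 0.611 gives 8.87%.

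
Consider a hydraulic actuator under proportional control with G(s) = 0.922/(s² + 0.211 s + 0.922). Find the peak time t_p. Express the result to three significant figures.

t_p ≈ 3.29 s

Comparing the denominator to s² + 2ζω_n s + ω_n²: ω_n = √0.922 = 0.960 rad/s, and 2ζω_n = 0.211 so ζ = 0.211/(2·0.960) = 0.110.
ω_d = 0.960·√(1 − 0.110²) = 0.954 rad/s. Then t_p = π/ω_d = 3.29 s.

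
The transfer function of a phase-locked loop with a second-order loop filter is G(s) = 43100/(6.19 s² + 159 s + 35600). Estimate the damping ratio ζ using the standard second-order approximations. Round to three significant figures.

Dividing through by 6.19: denominator becomes s² + 25.69 s + 5751.
So ω_n = √5751 = 75.8 rad/s and ζ = 25.69/(2·75.8) = 0.169.

ζ ≈ 0.169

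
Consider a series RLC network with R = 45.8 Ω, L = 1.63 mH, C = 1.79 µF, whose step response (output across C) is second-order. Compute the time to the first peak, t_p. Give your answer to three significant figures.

For a series RLC circuit (capacitor voltage as output), ω_n = 1/√(LC) = 1/√(1.63 mH · 1.79 µF) = 18500 rad/s.
ζ = (R/2)·√(C/L) = (45.8/2)·√(1.79 µF/1.63 mH) = 0.759.
ω_d = 18500·√(1 − 0.759²) = 12100 rad/s. t_p = π/ω_d = 0.000261 s.

t_p ≈ 0.000261 s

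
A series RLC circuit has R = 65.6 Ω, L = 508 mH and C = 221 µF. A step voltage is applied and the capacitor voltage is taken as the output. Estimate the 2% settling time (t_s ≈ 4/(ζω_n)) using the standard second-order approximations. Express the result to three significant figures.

For a series RLC circuit (capacitor voltage as output), ω_n = 1/√(LC) = 1/√(508 mH · 221 µF) = 94.4 rad/s.
ζ = (R/2)·√(C/L) = (65.6/2)·√(221 µF/508 mH) = 0.684.
t_s ≈ 4/(ζω_n) = 0.0620 s.

t_s ≈ 0.0620 s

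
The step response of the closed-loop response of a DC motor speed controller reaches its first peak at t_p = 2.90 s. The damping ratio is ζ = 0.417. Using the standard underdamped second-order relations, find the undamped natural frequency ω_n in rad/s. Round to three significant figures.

Peak time t_p = π/ω_d, so ω_d = π/t_p = π/2.90 = 1.08 rad/s.
ω_n = ω_d/√(1−ζ²) = 1.08/√0.826 = 1.19 rad/s.

ω_n ≈ 1.19 rad/s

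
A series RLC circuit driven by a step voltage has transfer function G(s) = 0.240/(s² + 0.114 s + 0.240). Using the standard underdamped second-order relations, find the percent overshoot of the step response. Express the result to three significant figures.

ω_n = √0.240 = 0.490 rad/s; ζ = 0.114/(2·0.490) = 0.116.
Overshoot: exp(−π·0.116/√(1−0.116²)) = 0.692, i.e. 69.2%.

%OS ≈ 69.2%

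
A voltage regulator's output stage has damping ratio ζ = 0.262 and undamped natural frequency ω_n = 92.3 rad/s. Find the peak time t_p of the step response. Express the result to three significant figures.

t_p ≈ 0.0353 s

The damped frequency is ω_d = ω_n√(1−ζ²) = 92.3·√(1−0.0686) = 89.1 rad/s.
Peak time t_p = π/ω_d = π/89.1 = 0.0353 s.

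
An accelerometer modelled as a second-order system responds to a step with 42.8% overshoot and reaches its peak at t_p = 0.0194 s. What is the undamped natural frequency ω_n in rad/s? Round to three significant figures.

From the overshoot, ζ = −ln(OS)/√(π²+ln²(OS)) = 0.261.
From t_p = π/ω_d, ω_d = π/0.0194 = 162 rad/s, so ω_n = ω_d/√(1−ζ²) = 168 rad/s.

ω_n ≈ 168 rad/s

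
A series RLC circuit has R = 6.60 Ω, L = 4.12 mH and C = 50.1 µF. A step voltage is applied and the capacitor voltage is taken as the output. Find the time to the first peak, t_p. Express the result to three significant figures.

t_p ≈ 0.00153 s

For a series RLC circuit (capacitor voltage as output), ω_n = 1/√(LC) = 1/√(4.12 mH · 50.1 µF) = 2200 rad/s.
ζ = (R/2)·√(C/L) = (6.60/2)·√(50.1 µF/4.12 mH) = 0.364.
ω_d = ω_n√(1−ζ²) = 2050 rad/s. t_p = π/ω_d = 0.00153 s.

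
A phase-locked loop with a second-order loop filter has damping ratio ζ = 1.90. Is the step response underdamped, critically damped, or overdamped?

Since ζ = 1.90 > 1, the system is overdamped.

overdamped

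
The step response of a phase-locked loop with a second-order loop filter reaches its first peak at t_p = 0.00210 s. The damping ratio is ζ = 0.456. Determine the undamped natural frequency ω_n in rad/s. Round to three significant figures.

ω_n ≈ 1680 rad/s

Peak time t_p = π/ω_d, so ω_d = π/t_p = π/0.00210 = 1500 rad/s.
ω_n = ω_d/√(1−ζ²) = 1500/√0.792 = 1680 rad/s.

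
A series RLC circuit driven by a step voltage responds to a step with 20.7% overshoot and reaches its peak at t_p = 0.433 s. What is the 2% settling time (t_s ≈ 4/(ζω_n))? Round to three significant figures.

t_s ≈ 1.10 s

From the overshoot, ζ = −ln(OS)/√(π²+ln²(OS)) = 0.448.
t_p = π/ω_d ⇒ ω_d = 7.26 rad/s; then ω_n = ω_d/√(1−ζ²) = 8.12 rad/s.
t_s ≈ 4/(ζω_n) = 4/(0.448·8.12) = 1.10 s.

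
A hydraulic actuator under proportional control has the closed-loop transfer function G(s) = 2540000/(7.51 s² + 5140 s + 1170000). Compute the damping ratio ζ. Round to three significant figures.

ζ ≈ 0.867

Dividing through by 7.51: denominator becomes s² + 684.4 s + 155800.
So ω_n = √155800 = 395 rad/s and ζ = 684.4/(2·395) = 0.867.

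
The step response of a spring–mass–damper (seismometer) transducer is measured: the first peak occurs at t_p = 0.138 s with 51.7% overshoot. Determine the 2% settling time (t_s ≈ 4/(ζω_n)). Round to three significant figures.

ζ from %OS: ζ = |ln 0.517|/√(π²+ln²0.517) = 0.206.
t_p = π/ω_d ⇒ ω_d = 22.8 rad/s; then ω_n = ω_d/√(1−ζ²) = 23.3 rad/s.
t_s ≈ 4/(ζω_n) = 4/(0.206·23.3) = 0.837 s.

t_s ≈ 0.837 s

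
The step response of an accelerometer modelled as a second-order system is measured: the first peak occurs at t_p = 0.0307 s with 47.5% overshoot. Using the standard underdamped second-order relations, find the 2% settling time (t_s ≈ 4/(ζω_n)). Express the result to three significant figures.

The overshoot fixes ζ = −ln(OS)/√(π²+ln²(OS)) = 0.231.
t_p = π/ω_d ⇒ ω_d = 102 rad/s; then ω_n = ω_d/√(1−ζ²) = 105 rad/s.
t_s ≈ 4/(ζω_n) = 4/(0.231·105) = 0.165 s.

t_s ≈ 0.165 s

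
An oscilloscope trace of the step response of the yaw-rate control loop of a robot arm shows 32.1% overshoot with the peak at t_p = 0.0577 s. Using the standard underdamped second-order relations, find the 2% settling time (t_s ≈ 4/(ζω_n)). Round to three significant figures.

t_s ≈ 0.203 s

The overshoot fixes ζ = −ln(OS)/√(π²+ln²(OS)) = 0.340.
From t_p = π/ω_d, ω_d = π/0.0577 = 54.4 rad/s, so ω_n = ω_d/√(1−ζ²) = 57.9 rad/s.
t_s ≈ 4/(ζω_n) = 4/(0.340·57.9) = 0.203 s.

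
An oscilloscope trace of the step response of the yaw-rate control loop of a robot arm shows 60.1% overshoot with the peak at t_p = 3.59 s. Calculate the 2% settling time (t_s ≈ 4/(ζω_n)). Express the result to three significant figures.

t_s ≈ 28.2 s

From the overshoot, ζ = −ln(OS)/√(π²+ln²(OS)) = 0.160.
t_p = π/ω_d ⇒ ω_d = 0.875 rad/s; then ω_n = ω_d/√(1−ζ²) = 0.887 rad/s.
t_s ≈ 4/(ζω_n) = 4/(0.160·0.887) = 28.2 s.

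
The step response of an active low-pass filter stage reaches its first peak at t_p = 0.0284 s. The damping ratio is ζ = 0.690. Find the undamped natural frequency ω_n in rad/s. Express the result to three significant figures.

ω_n ≈ 153 rad/s

Peak time t_p = π/ω_d, so ω_d = π/t_p = π/0.0284 = 111 rad/s.
ω_n = ω_d/√(1−ζ²) = 111/√0.524 = 153 rad/s.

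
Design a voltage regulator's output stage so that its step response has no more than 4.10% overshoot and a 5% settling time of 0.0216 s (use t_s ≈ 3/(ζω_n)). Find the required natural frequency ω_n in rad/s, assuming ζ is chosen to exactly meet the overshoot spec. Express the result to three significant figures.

ω_n ≈ 195 rad/s

ζ = −ln(OS)/√(π² + (ln OS)²). With OS = 0.0410, ln OS = −3.194 and ζ = 3.194/4.480 = 0.713.
Then ω_n = 3/(ζ t_s) = 3/(0.713 × 0.0216) = 195 rad/s.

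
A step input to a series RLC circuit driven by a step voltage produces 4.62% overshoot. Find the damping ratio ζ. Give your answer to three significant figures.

ζ ≈ 0.699

ζ = −ln(OS)/√(π² + (ln OS)²). With OS = 0.0462, ln OS = −3.075 and ζ = 3.075/4.396 = 0.699.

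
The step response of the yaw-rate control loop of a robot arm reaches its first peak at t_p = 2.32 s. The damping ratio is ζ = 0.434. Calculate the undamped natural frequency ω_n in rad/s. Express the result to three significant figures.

ω_n ≈ 1.50 rad/s

Peak time t_p = π/ω_d, so ω_d = π/t_p = π/2.32 = 1.35 rad/s.
ω_n = ω_d/√(1−ζ²) = 1.35/√0.812 = 1.50 rad/s.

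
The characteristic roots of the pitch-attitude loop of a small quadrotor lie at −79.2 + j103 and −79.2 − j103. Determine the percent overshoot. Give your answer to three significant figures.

|pole| = ω_n = √(79.2² + 103²) = 130 rad/s; ζ = cos θ = σ/ω_n = 0.610.
%OS = 100 e^{−πζ/√(1−ζ²)} with ζ = 0.610 gives 8.93%.

%OS ≈ 8.93%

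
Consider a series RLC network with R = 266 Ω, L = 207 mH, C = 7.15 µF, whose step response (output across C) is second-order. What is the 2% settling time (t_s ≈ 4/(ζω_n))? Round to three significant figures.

For a series RLC circuit (capacitor voltage as output), ω_n = 1/√(LC) = 1/√(207 mH · 7.15 µF) = 822 rad/s.
ζ = (R/2)·√(C/L) = (266/2)·√(7.15 µF/207 mH) = 0.782.
t_s ≈ 4/(ζω_n) = 0.00623 s.

t_s ≈ 0.00623 s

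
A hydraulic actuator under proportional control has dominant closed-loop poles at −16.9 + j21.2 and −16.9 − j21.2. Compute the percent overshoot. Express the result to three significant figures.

%OS ≈ 8.17%

With σ = 16.9, ω_d = 21.2: ω_n = √(σ²+ω_d²) = 27.1 rad/s, ζ = σ/ω_n = 0.623.
Overshoot: exp(−π·0.623/√(1−0.623²)) = 0.0817, i.e. 8.17%.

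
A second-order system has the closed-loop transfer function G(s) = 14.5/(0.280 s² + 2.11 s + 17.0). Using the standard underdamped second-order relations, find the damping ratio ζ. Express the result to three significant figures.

Dividing through by 0.280: denominator becomes s² + 7.536 s + 60.71.
So ω_n = √60.71 = 7.79 rad/s and ζ = 7.536/(2·7.79) = 0.484.

ζ ≈ 0.484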